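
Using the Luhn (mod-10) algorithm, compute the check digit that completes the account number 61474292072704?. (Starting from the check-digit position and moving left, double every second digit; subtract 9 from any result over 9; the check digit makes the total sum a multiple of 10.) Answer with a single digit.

Partial digits right→left: 4 0 7 2 7 0 2 9 2 4 7 4 1 6
Double every second digit counting from the check-digit position (so the 1st, 3rd, 5th, ... of the partial from the right).
  doubled (with −9 where >9): 8 5 5 4 4 5 2 → sum 33
  kept as-is: 0 2 0 9 4 4 6 → sum 25
Total = 33 + 25 = 58.
Check digit = (10 − (58 mod 10)) mod 10 = 2.

2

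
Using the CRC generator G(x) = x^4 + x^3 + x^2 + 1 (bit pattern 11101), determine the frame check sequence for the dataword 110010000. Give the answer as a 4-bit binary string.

Append 4 zeros: 1100100000000. Divide by 11101 (XOR where the leading bit is 1):
  pos 0: 11001 XOR 11101 = 00100
  pos 2: 10000 XOR 11101 = 01101
  pos 3: 11010 XOR 11101 = 00111
  pos 5: 11100 XOR 11101 = 00001
Remainder (last 4 bits) = 1000. This is the CRC / FCS.

1000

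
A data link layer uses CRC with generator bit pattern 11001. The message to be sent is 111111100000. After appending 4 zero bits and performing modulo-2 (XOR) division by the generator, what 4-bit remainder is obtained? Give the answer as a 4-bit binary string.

1010

Append 4 zeros: 1111111000000000. Divide by 11001 (XOR where the leading bit is 1):
  pos 0: 11111 XOR 11001 = 00110
  pos 2: 11011 XOR 11001 = 00010
  pos 5: 10000 XOR 11001 = 01001
  pos 6: 10010 XOR 11001 = 01011
  pos 7: 10110 XOR 11001 = 01111
  pos 8: 11110 XOR 11001 = 00111
  pos 10: 11100 XOR 11001 = 00101
Remainder (last 4 bits) = 1010. This is the CRC / FCS.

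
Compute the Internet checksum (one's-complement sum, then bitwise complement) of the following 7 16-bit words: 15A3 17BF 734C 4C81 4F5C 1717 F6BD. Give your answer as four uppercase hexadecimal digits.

B59E

One's-complement addition (fold any carry out of bit 15 back into bit 0):
  0x15A3 + 0x17BF = 0x02D62
  0x2D62 + 0x734C = 0x0A0AE
  0xA0AE + 0x4C81 = 0x0ED2F
  0xED2F + 0x4F5C = 0x13C8B → wrap carry → 0x3C8C
  0x3C8C + 0x1717 = 0x053A3
  0x53A3 + 0xF6BD = 0x14A60 → wrap carry → 0x4A61
One's-complement sum = 0x4A61.
Checksum = ~0x4A61 & 0xFFFF = 0xB59E.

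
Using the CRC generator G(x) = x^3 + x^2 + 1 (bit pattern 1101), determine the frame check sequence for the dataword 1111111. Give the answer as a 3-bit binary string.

000

Append 3 zeros: 1111111000. Divide by 1101 (XOR where the leading bit is 1):
  pos 0: 1111 XOR 1101 = 0010
  pos 2: 1011 XOR 1101 = 0110
  pos 3: 1101 XOR 1101 = 0000
Remainder (last 3 bits) = 000. This is the CRC / FCS.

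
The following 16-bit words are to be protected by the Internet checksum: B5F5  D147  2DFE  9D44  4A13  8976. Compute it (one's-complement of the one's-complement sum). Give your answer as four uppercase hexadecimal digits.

One's-complement addition (fold any carry out of bit 15 back into bit 0):
  0xB5F5 + 0xD147 = 0x1873C → wrap carry → 0x873D
  0x873D + 0x2DFE = 0x0B53B
  0xB53B + 0x9D44 = 0x1527F → wrap carry → 0x5280
  0x5280 + 0x4A13 = 0x09C93
  0x9C93 + 0x8976 = 0x12609 → wrap carry → 0x260A
One's-complement sum = 0x260A.
Checksum = ~0x260A & 0xFFFF = 0xD9F5.

D9F5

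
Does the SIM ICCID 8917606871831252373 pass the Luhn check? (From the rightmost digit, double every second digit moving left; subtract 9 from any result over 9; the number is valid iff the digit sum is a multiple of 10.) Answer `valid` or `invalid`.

From the right, keep odd positions and double even positions (subtract 9 from any doubled value over 9):
  doubled (positions 2,4,...): 5 4 4 6 2 7 0 5 9 → sum 42
  kept (positions 1,3,...): 3 3 5 1 8 7 6 6 1 8 → sum 48
Total = 90.
90 mod 10 = 0, so the number is valid.

valid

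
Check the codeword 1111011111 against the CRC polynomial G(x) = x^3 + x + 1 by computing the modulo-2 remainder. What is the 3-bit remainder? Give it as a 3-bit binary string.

Modulo-2 division of 1111011111 by 1011:
  pos 0: 1111 XOR 1011 = 0100
  pos 1: 1000 XOR 1011 = 0011
  pos 3: 1111 XOR 1011 = 0100
  pos 4: 1001 XOR 1011 = 0010
  pos 6: 1011 XOR 1011 = 0000
Remainder = 000 (zero — the frame passes the CRC check).

000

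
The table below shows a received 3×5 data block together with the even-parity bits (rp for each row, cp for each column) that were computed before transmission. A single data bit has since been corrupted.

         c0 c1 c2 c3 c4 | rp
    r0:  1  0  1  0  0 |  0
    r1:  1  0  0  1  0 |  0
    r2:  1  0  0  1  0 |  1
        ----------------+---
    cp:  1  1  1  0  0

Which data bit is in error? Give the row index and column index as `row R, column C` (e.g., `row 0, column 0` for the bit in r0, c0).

Recompute each row's even parity and compare to rp:
  r0: data parity 0, sent rp 0 → ok
  r1: data parity 0, sent rp 0 → ok
  r2: data parity 0, sent rp 1 → mismatch
Recompute each column's even parity and compare to cp:
  c0: data parity 1, sent cp 1 → ok
  c1: data parity 0, sent cp 1 → mismatch
  c2: data parity 1, sent cp 1 → ok
  c3: data parity 0, sent cp 0 → ok
  c4: data parity 0, sent cp 0 → ok
Exactly one row (r2) and one column (c1) fail → the flipped bit is at their intersection.

row 2, column 1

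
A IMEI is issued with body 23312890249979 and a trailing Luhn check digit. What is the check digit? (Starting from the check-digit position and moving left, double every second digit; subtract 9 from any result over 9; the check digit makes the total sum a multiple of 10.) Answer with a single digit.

5

Partial digits right→left: 9 7 9 9 4 2 0 9 8 2 1 3 3 2
Double every second digit counting from the check-digit position (so the 1st, 3rd, 5th, ... of the partial from the right).
  doubled (with −9 where >9): 9 9 8 0 7 2 6 → sum 41
  kept as-is: 7 9 2 9 2 3 2 → sum 34
Total = 41 + 34 = 75.
Check digit = (10 − (75 mod 10)) mod 10 = 5.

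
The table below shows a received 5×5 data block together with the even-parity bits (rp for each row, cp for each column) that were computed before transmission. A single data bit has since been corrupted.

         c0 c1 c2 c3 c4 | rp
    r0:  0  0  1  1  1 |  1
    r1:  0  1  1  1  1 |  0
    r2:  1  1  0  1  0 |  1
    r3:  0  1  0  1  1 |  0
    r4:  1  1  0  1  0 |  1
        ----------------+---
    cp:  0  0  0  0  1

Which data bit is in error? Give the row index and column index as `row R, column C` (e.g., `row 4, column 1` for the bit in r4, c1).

Recompute each row's even parity and compare to rp:
  r0: data parity 1, sent rp 1 → ok
  r1: data parity 0, sent rp 0 → ok
  r2: data parity 1, sent rp 1 → ok
  r3: data parity 1, sent rp 0 → mismatch
  r4: data parity 1, sent rp 1 → ok
Recompute each column's even parity and compare to cp:
  c0: data parity 0, sent cp 0 → ok
  c1: data parity 0, sent cp 0 → ok
  c2: data parity 0, sent cp 0 → ok
  c3: data parity 1, sent cp 0 → mismatch
  c4: data parity 1, sent cp 1 → ok
Exactly one row (r3) and one column (c3) fail → the flipped bit is at their intersection.

row 3, column 3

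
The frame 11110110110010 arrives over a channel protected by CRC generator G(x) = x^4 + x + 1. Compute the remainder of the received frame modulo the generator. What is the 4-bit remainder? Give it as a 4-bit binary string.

Modulo-2 division of 11110110110010 by 10011:
  pos 0: 11110 XOR 10011 = 01101
  pos 1: 11011 XOR 10011 = 01000
  pos 2: 10001 XOR 10011 = 00010
  pos 5: 10011 XOR 10011 = 00000
Remainder = 0010 (nonzero — an error is detected).

0010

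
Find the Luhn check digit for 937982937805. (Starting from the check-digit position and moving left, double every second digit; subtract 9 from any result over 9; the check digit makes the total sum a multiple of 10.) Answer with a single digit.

Partial digits right→left: 5 0 8 7 3 9 2 8 9 7 3 9
Double every second digit counting from the check-digit position (so the 1st, 3rd, 5th, ... of the partial from the right).
  doubled (with −9 where >9): 1 7 6 4 9 6 → sum 33
  kept as-is: 0 7 9 8 7 9 → sum 40
Total = 33 + 40 = 73.
Check digit = (10 − (73 mod 10)) mod 10 = 7.

7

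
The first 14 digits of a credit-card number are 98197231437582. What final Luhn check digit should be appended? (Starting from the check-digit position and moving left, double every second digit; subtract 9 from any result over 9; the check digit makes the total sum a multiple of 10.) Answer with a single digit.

Partial digits right→left: 2 8 5 7 3 4 1 3 2 7 9 1 8 9
Double every second digit counting from the check-digit position (so the 1st, 3rd, 5th, ... of the partial from the right).
  doubled (with −9 where >9): 4 1 6 2 4 9 7 → sum 33
  kept as-is: 8 7 4 3 7 1 9 → sum 39
Total = 33 + 39 = 72.
Check digit = (10 − (72 mod 10)) mod 10 = 8.

8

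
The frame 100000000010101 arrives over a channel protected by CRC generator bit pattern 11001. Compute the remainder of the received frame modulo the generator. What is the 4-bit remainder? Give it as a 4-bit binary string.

Modulo-2 division of 100000000010101 by 11001:
  pos 0: 10000 XOR 11001 = 01001
  pos 1: 10010 XOR 11001 = 01011
  pos 2: 10110 XOR 11001 = 01111
  pos 3: 11110 XOR 11001 = 00111
  pos 5: 11100 XOR 11001 = 00101
  pos 7: 10110 XOR 11001 = 01111
  pos 8: 11111 XOR 11001 = 00110
  pos 10: 11001 XOR 11001 = 00000
Remainder = 0000 (zero — the frame passes the CRC check).

0000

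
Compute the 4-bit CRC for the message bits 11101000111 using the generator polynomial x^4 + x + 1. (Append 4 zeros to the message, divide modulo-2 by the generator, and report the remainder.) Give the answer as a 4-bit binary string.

Append 4 zeros: 111010001110000. Divide by 10011 (XOR where the leading bit is 1):
  pos 0: 11101 XOR 10011 = 01110
  pos 1: 11100 XOR 10011 = 01111
  pos 2: 11110 XOR 10011 = 01101
  pos 3: 11010 XOR 10011 = 01001
  pos 4: 10011 XOR 10011 = 00000
  pos 9: 11000 XOR 10011 = 01011
  pos 10: 10110 XOR 10011 = 00101
Remainder (last 4 bits) = 0101. This is the CRC / FCS.

0101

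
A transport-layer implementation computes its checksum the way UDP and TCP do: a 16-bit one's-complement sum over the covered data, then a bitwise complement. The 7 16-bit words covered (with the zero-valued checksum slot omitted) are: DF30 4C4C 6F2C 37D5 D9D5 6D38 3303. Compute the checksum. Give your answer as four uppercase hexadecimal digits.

One's-complement addition (fold any carry out of bit 15 back into bit 0):
  0xDF30 + 0x4C4C = 0x12B7C → wrap carry → 0x2B7D
  0x2B7D + 0x6F2C = 0x09AA9
  0x9AA9 + 0x37D5 = 0x0D27E
  0xD27E + 0xD9D5 = 0x1AC53 → wrap carry → 0xAC54
  0xAC54 + 0x6D38 = 0x1198C → wrap carry → 0x198D
  0x198D + 0x3303 = 0x04C90
One's-complement sum = 0x4C90.
Checksum = ~0x4C90 & 0xFFFF = 0xB36F.

B36F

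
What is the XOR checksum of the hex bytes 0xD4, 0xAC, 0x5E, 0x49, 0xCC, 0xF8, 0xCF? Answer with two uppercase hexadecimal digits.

XOR the bytes together:
  start with 0xD4
  0xD4 ⊕ 0xAC = 0x78
  0x78 ⊕ 0x5E = 0x26
  0x26 ⊕ 0x49 = 0x6F
  0x6F ⊕ 0xCC = 0xA3
  0xA3 ⊕ 0xF8 = 0x5B
  0x5B ⊕ 0xCF = 0x94

94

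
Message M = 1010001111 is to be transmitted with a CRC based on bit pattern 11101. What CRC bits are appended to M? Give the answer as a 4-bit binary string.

0110

Append 4 zeros: 10100011110000. Divide by 11101 (XOR where the leading bit is 1):
  pos 0: 10100 XOR 11101 = 01001
  pos 1: 10010 XOR 11101 = 01111
  pos 2: 11111 XOR 11101 = 00010
  pos 5: 10111 XOR 11101 = 01010
  pos 6: 10100 XOR 11101 = 01001
  pos 7: 10010 XOR 11101 = 01111
  pos 8: 11110 XOR 11101 = 00011
Remainder (last 4 bits) = 0110. This is the CRC / FCS.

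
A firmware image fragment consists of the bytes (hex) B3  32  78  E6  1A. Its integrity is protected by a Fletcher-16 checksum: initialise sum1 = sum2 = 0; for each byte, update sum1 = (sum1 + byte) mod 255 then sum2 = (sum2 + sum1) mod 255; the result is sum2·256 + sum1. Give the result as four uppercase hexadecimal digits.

Running sums (mod 255):
  after byte 0 (B3): sum1=179, sum2=179
  after byte 1 (32): sum1=229, sum2=153
  after byte 2 (78): sum1=94, sum2=247
  after byte 3 (E6): sum1=69, sum2=61
  after byte 4 (1A): sum1=95, sum2=156
Checksum = sum2·256 + sum1 = 156·256 + 95 = 40031 = 0x9C5F.

9C5F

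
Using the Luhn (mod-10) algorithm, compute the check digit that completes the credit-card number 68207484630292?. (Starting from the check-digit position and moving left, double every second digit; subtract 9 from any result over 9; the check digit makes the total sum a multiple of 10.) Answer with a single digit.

5

Partial digits right→left: 2 9 2 0 3 6 4 8 4 7 0 2 8 6
Double every second digit counting from the check-digit position (so the 1st, 3rd, 5th, ... of the partial from the right).
  doubled (with −9 where >9): 4 4 6 8 8 0 7 → sum 37
  kept as-is: 9 0 6 8 7 2 6 → sum 38
Total = 37 + 38 = 75.
Check digit = (10 − (75 mod 10)) mod 10 = 5.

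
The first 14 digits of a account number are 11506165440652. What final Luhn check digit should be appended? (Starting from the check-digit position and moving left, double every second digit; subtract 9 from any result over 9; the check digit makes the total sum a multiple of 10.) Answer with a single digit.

Partial digits right→left: 2 5 6 0 4 4 5 6 1 6 0 5 1 1
Double every second digit counting from the check-digit position (so the 1st, 3rd, 5th, ... of the partial from the right).
  doubled (with −9 where >9): 4 3 8 1 2 0 2 → sum 20
  kept as-is: 5 0 4 6 6 5 1 → sum 27
Total = 20 + 27 = 47.
Check digit = (10 − (47 mod 10)) mod 10 = 3.

3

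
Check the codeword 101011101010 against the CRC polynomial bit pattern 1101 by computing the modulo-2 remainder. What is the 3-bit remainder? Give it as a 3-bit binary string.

000

Modulo-2 division of 101011101010 by 1101:
  pos 0: 1010 XOR 1101 = 0111
  pos 1: 1111 XOR 1101 = 0010
  pos 3: 1011 XOR 1101 = 0110
  pos 4: 1100 XOR 1101 = 0001
  pos 7: 1101 XOR 1101 = 0000
Remainder = 000 (zero — the frame passes the CRC check).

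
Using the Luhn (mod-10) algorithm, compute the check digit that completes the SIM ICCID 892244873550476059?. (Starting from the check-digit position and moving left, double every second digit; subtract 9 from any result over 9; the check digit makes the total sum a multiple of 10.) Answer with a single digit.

Partial digits right→left: 9 5 0 6 7 4 0 5 5 3 7 8 4 4 2 2 9 8
Double every second digit counting from the check-digit position (so the 1st, 3rd, 5th, ... of the partial from the right).
  doubled (with −9 where >9): 9 0 5 0 1 5 8 4 9 → sum 41
  kept as-is: 5 6 4 5 3 8 4 2 8 → sum 45
Total = 41 + 45 = 86.
Check digit = (10 − (86 mod 10)) mod 10 = 4.

4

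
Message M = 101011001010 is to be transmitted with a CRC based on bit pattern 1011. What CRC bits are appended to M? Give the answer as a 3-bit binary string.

010

Append 3 zeros: 101011001010000. Divide by 1011 (XOR where the leading bit is 1):
  pos 0: 1010 XOR 1011 = 0001
  pos 3: 1110 XOR 1011 = 0101
  pos 4: 1010 XOR 1011 = 0001
  pos 7: 1101 XOR 1011 = 0110
  pos 8: 1100 XOR 1011 = 0111
  pos 9: 1110 XOR 1011 = 0101
  pos 10: 1010 XOR 1011 = 0001
Remainder (last 3 bits) = 010. This is the CRC / FCS.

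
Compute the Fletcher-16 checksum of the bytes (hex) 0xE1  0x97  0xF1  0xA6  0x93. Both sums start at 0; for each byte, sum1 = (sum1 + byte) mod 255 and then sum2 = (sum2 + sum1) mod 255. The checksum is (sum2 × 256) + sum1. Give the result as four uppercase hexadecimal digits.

7EA5

Running sums (mod 255):
  after byte 0 (0xE1): sum1=225, sum2=225
  after byte 1 (0x97): sum1=121, sum2=91
  after byte 2 (0xF1): sum1=107, sum2=198
  after byte 3 (0xA6): sum1=18, sum2=216
  after byte 4 (0x93): sum1=165, sum2=126
Checksum = sum2·256 + sum1 = 126·256 + 165 = 32421 = 0x7EA5.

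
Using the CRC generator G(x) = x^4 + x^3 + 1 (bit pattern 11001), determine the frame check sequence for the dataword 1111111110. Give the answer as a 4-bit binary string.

1010

Append 4 zeros: 11111111100000. Divide by 11001 (XOR where the leading bit is 1):
  pos 0: 11111 XOR 11001 = 00110
  pos 2: 11011 XOR 11001 = 00010
  pos 5: 10110 XOR 11001 = 01111
  pos 6: 11110 XOR 11001 = 00111
  pos 8: 11100 XOR 11001 = 00101
Remainder (last 4 bits) = 1010. This is the CRC / FCS.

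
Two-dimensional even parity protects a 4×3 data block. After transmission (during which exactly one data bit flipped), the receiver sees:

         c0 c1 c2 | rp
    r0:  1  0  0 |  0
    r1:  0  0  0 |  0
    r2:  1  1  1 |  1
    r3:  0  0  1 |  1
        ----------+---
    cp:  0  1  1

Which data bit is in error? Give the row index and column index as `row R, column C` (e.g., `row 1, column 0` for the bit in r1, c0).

row 0, column 2

Recompute each row's even parity and compare to rp:
  r0: data parity 1, sent rp 0 → mismatch
  r1: data parity 0, sent rp 0 → ok
  r2: data parity 1, sent rp 1 → ok
  r3: data parity 1, sent rp 1 → ok
Recompute each column's even parity and compare to cp:
  c0: data parity 0, sent cp 0 → ok
  c1: data parity 1, sent cp 1 → ok
  c2: data parity 0, sent cp 1 → mismatch
Exactly one row (r0) and one column (c2) fail → the flipped bit is at their intersection.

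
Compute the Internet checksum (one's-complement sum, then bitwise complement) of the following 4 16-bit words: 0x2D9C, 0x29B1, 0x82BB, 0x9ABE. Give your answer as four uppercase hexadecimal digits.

8B38

One's-complement addition (fold any carry out of bit 15 back into bit 0):
  0x2D9C + 0x29B1 = 0x0574D
  0x574D + 0x82BB = 0x0DA08
  0xDA08 + 0x9ABE = 0x174C6 → wrap carry → 0x74C7
One's-complement sum = 0x74C7.
Checksum = ~0x74C7 & 0xFFFF = 0x8B38.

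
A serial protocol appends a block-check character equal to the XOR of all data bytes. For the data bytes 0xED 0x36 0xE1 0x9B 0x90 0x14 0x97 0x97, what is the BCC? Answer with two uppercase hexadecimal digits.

25

XOR the bytes together:
  start with 0xED
  0xED ⊕ 0x36 = 0xDB
  0xDB ⊕ 0xE1 = 0x3A
  0x3A ⊕ 0x9B = 0xA1
  0xA1 ⊕ 0x90 = 0x31
  0x31 ⊕ 0x14 = 0x25
  0x25 ⊕ 0x97 = 0xB2
  0xB2 ⊕ 0x97 = 0x25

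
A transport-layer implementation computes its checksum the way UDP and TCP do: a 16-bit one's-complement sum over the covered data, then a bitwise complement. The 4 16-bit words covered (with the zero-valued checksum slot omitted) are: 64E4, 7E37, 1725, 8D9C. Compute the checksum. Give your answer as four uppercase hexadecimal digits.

7822

One's-complement addition (fold any carry out of bit 15 back into bit 0):
  0x64E4 + 0x7E37 = 0x0E31B
  0xE31B + 0x1725 = 0x0FA40
  0xFA40 + 0x8D9C = 0x187DC → wrap carry → 0x87DD
One's-complement sum = 0x87DD.
Checksum = ~0x87DD & 0xFFFF = 0x7822.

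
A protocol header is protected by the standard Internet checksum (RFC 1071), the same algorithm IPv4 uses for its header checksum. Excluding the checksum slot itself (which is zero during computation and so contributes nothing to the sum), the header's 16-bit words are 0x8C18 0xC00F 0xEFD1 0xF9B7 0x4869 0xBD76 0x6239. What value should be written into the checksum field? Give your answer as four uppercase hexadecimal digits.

6234

One's-complement addition (fold any carry out of bit 15 back into bit 0):
  0x8C18 + 0xC00F = 0x14C27 → wrap carry → 0x4C28
  0x4C28 + 0xEFD1 = 0x13BF9 → wrap carry → 0x3BFA
  0x3BFA + 0xF9B7 = 0x135B1 → wrap carry → 0x35B2
  0x35B2 + 0x4869 = 0x07E1B
  0x7E1B + 0xBD76 = 0x13B91 → wrap carry → 0x3B92
  0x3B92 + 0x6239 = 0x09DCB
One's-complement sum = 0x9DCB.
Checksum = ~0x9DCB & 0xFFFF = 0x6234.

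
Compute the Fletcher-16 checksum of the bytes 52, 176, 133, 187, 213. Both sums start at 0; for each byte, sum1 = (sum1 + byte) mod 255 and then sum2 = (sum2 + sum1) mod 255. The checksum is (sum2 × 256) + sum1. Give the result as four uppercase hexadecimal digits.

Running sums (mod 255):
  after byte 0 (52): sum1=52, sum2=52
  after byte 1 (176): sum1=228, sum2=25
  after byte 2 (133): sum1=106, sum2=131
  after byte 3 (187): sum1=38, sum2=169
  after byte 4 (213): sum1=251, sum2=165
Checksum = sum2·256 + sum1 = 165·256 + 251 = 42491 = 0xA5FB.

A5FB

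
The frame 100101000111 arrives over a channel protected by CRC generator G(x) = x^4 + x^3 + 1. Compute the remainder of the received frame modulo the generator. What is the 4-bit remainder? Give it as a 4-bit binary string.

1011

Modulo-2 division of 100101000111 by 11001:
  pos 0: 10010 XOR 11001 = 01011
  pos 1: 10111 XOR 11001 = 01110
  pos 2: 11100 XOR 11001 = 00101
  pos 4: 10100 XOR 11001 = 01101
  pos 5: 11011 XOR 11001 = 00010
Remainder = 1011 (nonzero — an error is detected).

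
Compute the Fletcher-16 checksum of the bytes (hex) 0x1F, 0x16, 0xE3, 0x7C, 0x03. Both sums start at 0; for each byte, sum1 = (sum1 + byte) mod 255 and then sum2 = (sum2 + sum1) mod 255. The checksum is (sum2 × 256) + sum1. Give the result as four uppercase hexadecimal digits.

9B98

Running sums (mod 255):
  after byte 0 (0x1F): sum1=31, sum2=31
  after byte 1 (0x16): sum1=53, sum2=84
  after byte 2 (0xE3): sum1=25, sum2=109
  after byte 3 (0x7C): sum1=149, sum2=3
  after byte 4 (0x03): sum1=152, sum2=155
Checksum = sum2·256 + sum1 = 155·256 + 152 = 39832 = 0x9B98.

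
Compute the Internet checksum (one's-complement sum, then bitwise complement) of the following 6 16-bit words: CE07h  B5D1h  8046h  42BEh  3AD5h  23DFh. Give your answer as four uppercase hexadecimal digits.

One's-complement addition (fold any carry out of bit 15 back into bit 0):
  0xCE07 + 0xB5D1 = 0x183D8 → wrap carry → 0x83D9
  0x83D9 + 0x8046 = 0x1041F → wrap carry → 0x0420
  0x0420 + 0x42BE = 0x046DE
  0x46DE + 0x3AD5 = 0x081B3
  0x81B3 + 0x23DF = 0x0A592
One's-complement sum = 0xA592.
Checksum = ~0xA592 & 0xFFFF = 0x5A6D.

5A6D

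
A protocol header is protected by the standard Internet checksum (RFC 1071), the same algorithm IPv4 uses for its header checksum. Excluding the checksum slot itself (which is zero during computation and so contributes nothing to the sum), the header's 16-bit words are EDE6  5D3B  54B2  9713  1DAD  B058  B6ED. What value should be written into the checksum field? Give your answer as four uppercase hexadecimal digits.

One's-complement addition (fold any carry out of bit 15 back into bit 0):
  0xEDE6 + 0x5D3B = 0x14B21 → wrap carry → 0x4B22
  0x4B22 + 0x54B2 = 0x09FD4
  0x9FD4 + 0x9713 = 0x136E7 → wrap carry → 0x36E8
  0x36E8 + 0x1DAD = 0x05495
  0x5495 + 0xB058 = 0x104ED → wrap carry → 0x04EE
  0x04EE + 0xB6ED = 0x0BBDB
One's-complement sum = 0xBBDB.
Checksum = ~0xBBDB & 0xFFFF = 0x4424.

4424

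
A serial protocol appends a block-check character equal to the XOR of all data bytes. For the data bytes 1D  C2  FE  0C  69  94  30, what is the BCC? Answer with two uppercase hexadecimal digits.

XOR the bytes together:
  start with 0x1D
  0x1D ⊕ 0xC2 = 0xDF
  0xDF ⊕ 0xFE = 0x21
  0x21 ⊕ 0x0C = 0x2D
  0x2D ⊕ 0x69 = 0x44
  0x44 ⊕ 0x94 = 0xD0
  0xD0 ⊕ 0x30 = 0xE0

E0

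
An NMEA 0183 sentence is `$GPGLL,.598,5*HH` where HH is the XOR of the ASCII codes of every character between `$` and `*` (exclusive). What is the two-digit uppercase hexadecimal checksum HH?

XOR the ASCII codes of the payload characters:
  'G' = 0x47 → acc = 0x47
  'P' = 0x50 → acc = 0x17
  'G' = 0x47 → acc = 0x50
  'L' = 0x4C → acc = 0x1C
  'L' = 0x4C → acc = 0x50
  ',' = 0x2C → acc = 0x7C
  '.' = 0x2E → acc = 0x52
  '5' = 0x35 → acc = 0x67
  '9' = 0x39 → acc = 0x5E
  '8' = 0x38 → acc = 0x66
  ',' = 0x2C → acc = 0x4A
  '5' = 0x35 → acc = 0x7F
Checksum = 0x7F.

7F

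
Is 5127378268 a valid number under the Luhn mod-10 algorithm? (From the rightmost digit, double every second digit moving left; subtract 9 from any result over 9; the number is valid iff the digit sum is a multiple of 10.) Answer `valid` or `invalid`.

invalid

From the right, keep odd positions and double even positions (subtract 9 from any doubled value over 9):
  doubled (positions 2,4,...): 3 7 6 4 1 → sum 21
  kept (positions 1,3,...): 8 2 7 7 1 → sum 25
Total = 46.
46 mod 10 = 6, so the number is invalid.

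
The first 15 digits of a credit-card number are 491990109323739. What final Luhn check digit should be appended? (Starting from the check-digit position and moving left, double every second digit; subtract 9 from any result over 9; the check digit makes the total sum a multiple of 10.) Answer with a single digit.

Partial digits right→left: 9 3 7 3 2 3 9 0 1 0 9 9 1 9 4
Double every second digit counting from the check-digit position (so the 1st, 3rd, 5th, ... of the partial from the right).
  doubled (with −9 where >9): 9 5 4 9 2 9 2 8 → sum 48
  kept as-is: 3 3 3 0 0 9 9 → sum 27
Total = 48 + 27 = 75.
Check digit = (10 − (75 mod 10)) mod 10 = 5.

5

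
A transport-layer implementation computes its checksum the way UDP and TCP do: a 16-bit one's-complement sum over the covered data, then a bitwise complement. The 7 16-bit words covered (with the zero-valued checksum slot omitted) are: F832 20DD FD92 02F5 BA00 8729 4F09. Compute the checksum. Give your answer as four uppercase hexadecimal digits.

One's-complement addition (fold any carry out of bit 15 back into bit 0):
  0xF832 + 0x20DD = 0x1190F → wrap carry → 0x1910
  0x1910 + 0xFD92 = 0x116A2 → wrap carry → 0x16A3
  0x16A3 + 0x02F5 = 0x01998
  0x1998 + 0xBA00 = 0x0D398
  0xD398 + 0x8729 = 0x15AC1 → wrap carry → 0x5AC2
  0x5AC2 + 0x4F09 = 0x0A9CB
One's-complement sum = 0xA9CB.
Checksum = ~0xA9CB & 0xFFFF = 0x5634.

5634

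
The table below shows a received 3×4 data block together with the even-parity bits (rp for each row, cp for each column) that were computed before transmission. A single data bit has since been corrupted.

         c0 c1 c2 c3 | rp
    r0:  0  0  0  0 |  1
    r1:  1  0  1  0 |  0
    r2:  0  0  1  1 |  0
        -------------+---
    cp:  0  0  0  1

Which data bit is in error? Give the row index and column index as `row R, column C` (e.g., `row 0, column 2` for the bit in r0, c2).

row 0, column 0

Recompute each row's even parity and compare to rp:
  r0: data parity 0, sent rp 1 → mismatch
  r1: data parity 0, sent rp 0 → ok
  r2: data parity 0, sent rp 0 → ok
Recompute each column's even parity and compare to cp:
  c0: data parity 1, sent cp 0 → mismatch
  c1: data parity 0, sent cp 0 → ok
  c2: data parity 0, sent cp 0 → ok
  c3: data parity 1, sent cp 1 → ok
Exactly one row (r0) and one column (c0) fail → the flipped bit is at their intersection.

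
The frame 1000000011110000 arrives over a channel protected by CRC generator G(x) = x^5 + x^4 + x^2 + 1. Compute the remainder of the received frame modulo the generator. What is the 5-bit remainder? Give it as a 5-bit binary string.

Modulo-2 division of 1000000011110000 by 110101:
  pos 0: 100000 XOR 110101 = 010101
  pos 1: 101010 XOR 110101 = 011111
  pos 2: 111110 XOR 110101 = 001011
  pos 4: 101111 XOR 110101 = 011010
  pos 5: 110101 XOR 110101 = 000000
Remainder = 10000 (nonzero — an error is detected).

10000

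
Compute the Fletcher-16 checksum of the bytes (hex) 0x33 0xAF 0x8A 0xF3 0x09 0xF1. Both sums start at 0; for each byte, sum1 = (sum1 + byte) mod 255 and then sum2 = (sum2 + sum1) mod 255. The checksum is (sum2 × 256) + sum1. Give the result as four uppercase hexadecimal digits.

Running sums (mod 255):
  after byte 0 (0x33): sum1=51, sum2=51
  after byte 1 (0xAF): sum1=226, sum2=22
  after byte 2 (0x8A): sum1=109, sum2=131
  after byte 3 (0xF3): sum1=97, sum2=228
  after byte 4 (0x09): sum1=106, sum2=79
  after byte 5 (0xF1): sum1=92, sum2=171
Checksum = sum2·256 + sum1 = 171·256 + 92 = 43868 = 0xAB5C.

AB5C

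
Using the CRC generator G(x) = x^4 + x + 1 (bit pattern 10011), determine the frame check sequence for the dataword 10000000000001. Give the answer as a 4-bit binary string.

Append 4 zeros: 100000000000010000. Divide by 10011 (XOR where the leading bit is 1):
  pos 0: 10000 XOR 10011 = 00011
  pos 3: 11000 XOR 10011 = 01011
  pos 4: 10110 XOR 10011 = 00101
  pos 6: 10100 XOR 10011 = 00111
  pos 8: 11100 XOR 10011 = 01111
  pos 9: 11111 XOR 10011 = 01100
  pos 10: 11000 XOR 10011 = 01011
  pos 11: 10110 XOR 10011 = 00101
  pos 13: 10100 XOR 10011 = 00111
Remainder (last 4 bits) = 0111. This is the CRC / FCS.

0111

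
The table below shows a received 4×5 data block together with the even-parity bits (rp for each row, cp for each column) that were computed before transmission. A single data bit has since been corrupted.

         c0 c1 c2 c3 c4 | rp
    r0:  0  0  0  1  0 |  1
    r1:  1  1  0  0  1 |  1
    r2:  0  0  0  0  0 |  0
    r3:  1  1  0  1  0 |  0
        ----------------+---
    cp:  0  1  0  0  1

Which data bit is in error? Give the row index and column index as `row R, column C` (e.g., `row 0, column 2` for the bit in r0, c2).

Recompute each row's even parity and compare to rp:
  r0: data parity 1, sent rp 1 → ok
  r1: data parity 1, sent rp 1 → ok
  r2: data parity 0, sent rp 0 → ok
  r3: data parity 1, sent rp 0 → mismatch
Recompute each column's even parity and compare to cp:
  c0: data parity 0, sent cp 0 → ok
  c1: data parity 0, sent cp 1 → mismatch
  c2: data parity 0, sent cp 0 → ok
  c3: data parity 0, sent cp 0 → ok
  c4: data parity 1, sent cp 1 → ok
Exactly one row (r3) and one column (c1) fail → the flipped bit is at their intersection.

row 3, column 1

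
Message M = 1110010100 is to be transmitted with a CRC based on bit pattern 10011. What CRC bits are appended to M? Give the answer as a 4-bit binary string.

0101

Append 4 zeros: 11100101000000. Divide by 10011 (XOR where the leading bit is 1):
  pos 0: 11100 XOR 10011 = 01111
  pos 1: 11111 XOR 10011 = 01100
  pos 2: 11000 XOR 10011 = 01011
  pos 3: 10111 XOR 10011 = 00100
  pos 5: 10000 XOR 10011 = 00011
  pos 8: 11000 XOR 10011 = 01011
  pos 9: 10110 XOR 10011 = 00101
Remainder (last 4 bits) = 0101. This is the CRC / FCS.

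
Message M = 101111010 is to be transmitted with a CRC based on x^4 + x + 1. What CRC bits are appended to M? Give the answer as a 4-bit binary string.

1010

Append 4 zeros: 1011110100000. Divide by 10011 (XOR where the leading bit is 1):
  pos 0: 10111 XOR 10011 = 00100
  pos 2: 10010 XOR 10011 = 00001
  pos 6: 11000 XOR 10011 = 01011
  pos 7: 10110 XOR 10011 = 00101
Remainder (last 4 bits) = 1010. This is the CRC / FCS.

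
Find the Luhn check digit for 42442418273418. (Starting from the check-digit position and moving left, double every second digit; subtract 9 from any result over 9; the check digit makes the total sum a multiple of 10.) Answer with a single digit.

6

Partial digits right→left: 8 1 4 3 7 2 8 1 4 2 4 4 2 4
Double every second digit counting from the check-digit position (so the 1st, 3rd, 5th, ... of the partial from the right).
  doubled (with −9 where >9): 7 8 5 7 8 8 4 → sum 47
  kept as-is: 1 3 2 1 2 4 4 → sum 17
Total = 47 + 17 = 64.
Check digit = (10 − (64 mod 10)) mod 10 = 6.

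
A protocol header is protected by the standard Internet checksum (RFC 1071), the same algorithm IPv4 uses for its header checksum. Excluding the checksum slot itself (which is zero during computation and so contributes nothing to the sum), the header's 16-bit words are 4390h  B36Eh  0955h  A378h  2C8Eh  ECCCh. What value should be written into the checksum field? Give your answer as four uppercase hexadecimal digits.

42D8

One's-complement addition (fold any carry out of bit 15 back into bit 0):
  0x4390 + 0xB36E = 0x0F6FE
  0xF6FE + 0x0955 = 0x10053 → wrap carry → 0x0054
  0x0054 + 0xA378 = 0x0A3CC
  0xA3CC + 0x2C8E = 0x0D05A
  0xD05A + 0xECCC = 0x1BD26 → wrap carry → 0xBD27
One's-complement sum = 0xBD27.
Checksum = ~0xBD27 & 0xFFFF = 0x42D8.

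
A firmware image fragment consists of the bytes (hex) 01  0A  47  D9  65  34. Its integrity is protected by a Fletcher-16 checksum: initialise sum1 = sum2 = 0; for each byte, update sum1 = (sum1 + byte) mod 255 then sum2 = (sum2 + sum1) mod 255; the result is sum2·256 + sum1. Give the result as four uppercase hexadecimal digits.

Running sums (mod 255):
  after byte 0 (01): sum1=1, sum2=1
  after byte 1 (0A): sum1=11, sum2=12
  after byte 2 (47): sum1=82, sum2=94
  after byte 3 (D9): sum1=44, sum2=138
  after byte 4 (65): sum1=145, sum2=28
  after byte 5 (34): sum1=197, sum2=225
Checksum = sum2·256 + sum1 = 225·256 + 197 = 57797 = 0xE1C5.

E1C5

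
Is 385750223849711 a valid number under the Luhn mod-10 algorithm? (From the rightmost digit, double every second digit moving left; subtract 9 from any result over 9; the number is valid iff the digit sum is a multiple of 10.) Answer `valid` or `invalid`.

From the right, keep odd positions and double even positions (subtract 9 from any doubled value over 9):
  doubled (positions 2,4,...): 2 9 7 4 0 5 7 → sum 34
  kept (positions 1,3,...): 1 7 4 3 2 5 5 3 → sum 30
Total = 64.
64 mod 10 = 4, so the number is invalid.

invalid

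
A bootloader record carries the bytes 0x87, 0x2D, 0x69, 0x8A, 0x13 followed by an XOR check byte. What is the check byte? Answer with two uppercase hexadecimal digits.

5A

XOR the bytes together:
  start with 0x87
  0x87 ⊕ 0x2D = 0xAA
  0xAA ⊕ 0x69 = 0xC3
  0xC3 ⊕ 0x8A = 0x49
  0x49 ⊕ 0x13 = 0x5A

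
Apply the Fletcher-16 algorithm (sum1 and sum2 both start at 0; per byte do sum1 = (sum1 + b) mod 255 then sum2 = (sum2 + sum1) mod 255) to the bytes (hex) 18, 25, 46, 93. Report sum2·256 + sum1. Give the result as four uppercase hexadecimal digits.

EF17

Running sums (mod 255):
  after byte 0 (18): sum1=24, sum2=24
  after byte 1 (25): sum1=61, sum2=85
  after byte 2 (46): sum1=131, sum2=216
  after byte 3 (93): sum1=23, sum2=239
Checksum = sum2·256 + sum1 = 239·256 + 23 = 61207 = 0xEF17.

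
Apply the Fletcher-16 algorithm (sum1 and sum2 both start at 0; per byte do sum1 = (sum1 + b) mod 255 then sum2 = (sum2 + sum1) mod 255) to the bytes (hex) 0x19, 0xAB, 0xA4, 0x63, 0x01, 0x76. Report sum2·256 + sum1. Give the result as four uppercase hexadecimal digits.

2644

Running sums (mod 255):
  after byte 0 (0x19): sum1=25, sum2=25
  after byte 1 (0xAB): sum1=196, sum2=221
  after byte 2 (0xA4): sum1=105, sum2=71
  after byte 3 (0x63): sum1=204, sum2=20
  after byte 4 (0x01): sum1=205, sum2=225
  after byte 5 (0x76): sum1=68, sum2=38
Checksum = sum2·256 + sum1 = 38·256 + 68 = 9796 = 0x2644.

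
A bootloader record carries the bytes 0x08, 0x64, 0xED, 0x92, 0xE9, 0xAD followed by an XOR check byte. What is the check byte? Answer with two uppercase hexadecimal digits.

XOR the bytes together:
  start with 0x08
  0x08 ⊕ 0x64 = 0x6C
  0x6C ⊕ 0xED = 0x81
  0x81 ⊕ 0x92 = 0x13
  0x13 ⊕ 0xE9 = 0xFA
  0xFA ⊕ 0xAD = 0x57

57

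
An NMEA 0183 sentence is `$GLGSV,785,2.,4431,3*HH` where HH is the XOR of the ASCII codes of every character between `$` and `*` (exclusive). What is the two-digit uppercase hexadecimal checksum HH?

5E

XOR the ASCII codes of the payload characters:
  'G' = 0x47 → acc = 0x47
  'L' = 0x4C → acc = 0x0B
  'G' = 0x47 → acc = 0x4C
  'S' = 0x53 → acc = 0x1F
  'V' = 0x56 → acc = 0x49
  ',' = 0x2C → acc = 0x65
  '7' = 0x37 → acc = 0x52
  '8' = 0x38 → acc = 0x6A
  '5' = 0x35 → acc = 0x5F
  ',' = 0x2C → acc = 0x73
  '2' = 0x32 → acc = 0x41
  '.' = 0x2E → acc = 0x6F
  ',' = 0x2C → acc = 0x43
  '4' = 0x34 → acc = 0x77
  '4' = 0x34 → acc = 0x43
  '3' = 0x33 → acc = 0x70
  '1' = 0x31 → acc = 0x41
  ',' = 0x2C → acc = 0x6D
  '3' = 0x33 → acc = 0x5E
Checksum = 0x5E.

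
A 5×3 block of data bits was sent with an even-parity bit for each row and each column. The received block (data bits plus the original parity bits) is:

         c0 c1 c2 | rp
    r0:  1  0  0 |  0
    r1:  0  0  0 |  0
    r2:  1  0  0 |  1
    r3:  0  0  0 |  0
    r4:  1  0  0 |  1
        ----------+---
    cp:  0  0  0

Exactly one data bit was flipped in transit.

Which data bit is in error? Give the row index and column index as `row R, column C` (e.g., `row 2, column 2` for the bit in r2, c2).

Recompute each row's even parity and compare to rp:
  r0: data parity 1, sent rp 0 → mismatch
  r1: data parity 0, sent rp 0 → ok
  r2: data parity 1, sent rp 1 → ok
  r3: data parity 0, sent rp 0 → ok
  r4: data parity 1, sent rp 1 → ok
Recompute each column's even parity and compare to cp:
  c0: data parity 1, sent cp 0 → mismatch
  c1: data parity 0, sent cp 0 → ok
  c2: data parity 0, sent cp 0 → ok
Exactly one row (r0) and one column (c0) fail → the flipped bit is at their intersection.

row 0, column 0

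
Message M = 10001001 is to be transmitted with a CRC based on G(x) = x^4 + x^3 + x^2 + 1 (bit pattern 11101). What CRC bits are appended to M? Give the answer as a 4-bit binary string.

0001

Append 4 zeros: 100010010000. Divide by 11101 (XOR where the leading bit is 1):
  pos 0: 10001 XOR 11101 = 01100
  pos 1: 11000 XOR 11101 = 00101
  pos 3: 10101 XOR 11101 = 01000
  pos 4: 10000 XOR 11101 = 01101
  pos 5: 11010 XOR 11101 = 00111
  pos 7: 11100 XOR 11101 = 00001
Remainder (last 4 bits) = 0001. This is the CRC / FCS.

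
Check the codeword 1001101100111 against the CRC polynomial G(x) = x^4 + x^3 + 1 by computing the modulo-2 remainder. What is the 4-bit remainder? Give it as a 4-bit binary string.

Modulo-2 division of 1001101100111 by 11001:
  pos 0: 10011 XOR 11001 = 01010
  pos 1: 10100 XOR 11001 = 01101
  pos 2: 11011 XOR 11001 = 00010
  pos 5: 10100 XOR 11001 = 01101
  pos 6: 11011 XOR 11001 = 00010
Remainder = 1011 (nonzero — an error is detected).

1011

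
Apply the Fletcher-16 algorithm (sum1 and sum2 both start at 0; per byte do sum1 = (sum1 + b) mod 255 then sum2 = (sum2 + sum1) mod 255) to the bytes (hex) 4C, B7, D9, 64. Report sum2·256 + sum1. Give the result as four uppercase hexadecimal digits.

7042

Running sums (mod 255):
  after byte 0 (4C): sum1=76, sum2=76
  after byte 1 (B7): sum1=4, sum2=80
  after byte 2 (D9): sum1=221, sum2=46
  after byte 3 (64): sum1=66, sum2=112
Checksum = sum2·256 + sum1 = 112·256 + 66 = 28738 = 0x7042.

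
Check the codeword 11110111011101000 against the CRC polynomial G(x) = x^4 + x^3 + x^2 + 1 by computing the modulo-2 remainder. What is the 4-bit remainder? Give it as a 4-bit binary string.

1000

Modulo-2 division of 11110111011101000 by 11101:
  pos 0: 11110 XOR 11101 = 00011
  pos 3: 11111 XOR 11101 = 00010
  pos 6: 10011 XOR 11101 = 01110
  pos 7: 11101 XOR 11101 = 00000
Remainder = 1000 (nonzero — an error is detected).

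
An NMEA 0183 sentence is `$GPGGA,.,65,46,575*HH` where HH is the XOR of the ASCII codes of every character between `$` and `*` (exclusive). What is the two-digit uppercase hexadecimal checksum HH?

4E

XOR the ASCII codes of the payload characters:
  'G' = 0x47 → acc = 0x47
  'P' = 0x50 → acc = 0x17
  'G' = 0x47 → acc = 0x50
  'G' = 0x47 → acc = 0x17
  'A' = 0x41 → acc = 0x56
  ',' = 0x2C → acc = 0x7A
  '.' = 0x2E → acc = 0x54
  ',' = 0x2C → acc = 0x78
  '6' = 0x36 → acc = 0x4E
  '5' = 0x35 → acc = 0x7B
  ',' = 0x2C → acc = 0x57
  '4' = 0x34 → acc = 0x63
  '6' = 0x36 → acc = 0x55
  ',' = 0x2C → acc = 0x79
  '5' = 0x35 → acc = 0x4C
  '7' = 0x37 → acc = 0x7B
  '5' = 0x35 → acc = 0x4E
Checksum = 0x4E.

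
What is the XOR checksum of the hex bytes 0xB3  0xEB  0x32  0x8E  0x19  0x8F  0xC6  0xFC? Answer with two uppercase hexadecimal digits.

XOR the bytes together:
  start with 0xB3
  0xB3 ⊕ 0xEB = 0x58
  0x58 ⊕ 0x32 = 0x6A
  0x6A ⊕ 0x8E = 0xE4
  0xE4 ⊕ 0x19 = 0xFD
  0xFD ⊕ 0x8F = 0x72
  0x72 ⊕ 0xC6 = 0xB4
  0xB4 ⊕ 0xFC = 0x48

48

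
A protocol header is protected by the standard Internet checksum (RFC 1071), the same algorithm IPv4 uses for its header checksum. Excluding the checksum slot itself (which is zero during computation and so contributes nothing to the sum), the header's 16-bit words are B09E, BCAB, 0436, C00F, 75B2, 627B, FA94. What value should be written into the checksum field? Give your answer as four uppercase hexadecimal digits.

FBAC

One's-complement addition (fold any carry out of bit 15 back into bit 0):
  0xB09E + 0xBCAB = 0x16D49 → wrap carry → 0x6D4A
  0x6D4A + 0x0436 = 0x07180
  0x7180 + 0xC00F = 0x1318F → wrap carry → 0x3190
  0x3190 + 0x75B2 = 0x0A742
  0xA742 + 0x627B = 0x109BD → wrap carry → 0x09BE
  0x09BE + 0xFA94 = 0x10452 → wrap carry → 0x0453
One's-complement sum = 0x0453.
Checksum = ~0x0453 & 0xFFFF = 0xFBAC.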